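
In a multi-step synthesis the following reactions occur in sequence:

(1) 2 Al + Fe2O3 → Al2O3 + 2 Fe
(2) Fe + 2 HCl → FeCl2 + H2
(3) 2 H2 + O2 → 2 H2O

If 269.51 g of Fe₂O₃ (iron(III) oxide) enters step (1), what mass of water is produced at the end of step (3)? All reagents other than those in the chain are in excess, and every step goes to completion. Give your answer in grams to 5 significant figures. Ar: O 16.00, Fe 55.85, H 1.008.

60.808 g

M(Fe2O3) = 2(55.85) + 3(16.00) = 159.70 g/mol.
M(H2O) = 2(1.008) + 16.00 = 18.016 g/mol.
n(Fe2O3) = 269.51 / 159.70 = 1.68760 mol.
Reaction (1): Fe2O3→Fe ratio 1:2 ⇒ n(Fe) = 3.37520 mol.
Reaction (2): Fe→H2 ratio 1:1 ⇒ n(H2) = 3.37520 mol.
Reaction (3): H2→H2O ratio 2:2 ⇒ n(H2O) = 3.37520 mol.
Mass of H2O = 3.37520 × 18.016 = 60.8077 g.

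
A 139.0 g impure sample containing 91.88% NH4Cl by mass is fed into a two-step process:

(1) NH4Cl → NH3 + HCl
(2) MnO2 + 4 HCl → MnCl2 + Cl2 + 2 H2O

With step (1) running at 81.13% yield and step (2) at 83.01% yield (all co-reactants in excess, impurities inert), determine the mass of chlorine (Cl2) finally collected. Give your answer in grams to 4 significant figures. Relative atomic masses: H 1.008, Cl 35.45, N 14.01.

28.50 g

Pure NH4Cl = 139.0 × 0.9188 = 127.71 g.
M(NH4Cl) = 14.01 + 4(1.008) + 35.45 = 53.492 g/mol.
M(Cl2) = 2(35.45) = 70.90 g/mol.
n(NH4Cl) = 127.71 / 53.492 = 2.3875 mol.
Step 1 (NH4Cl:HCl = 1:1): theoretical n(HCl) = 2.3875 mol; at 81.13% yield, n(HCl) = 1.9370 mol.
Step 2 (HCl:Cl2 = 4:1): theoretical n(Cl2) = 0.48425 mol, so theoretical mass = 0.48425 × 70.90 = 34.333 g.
At 83.01% yield, actual mass of Cl2 = 34.333 × 0.8301 = 28.500 g.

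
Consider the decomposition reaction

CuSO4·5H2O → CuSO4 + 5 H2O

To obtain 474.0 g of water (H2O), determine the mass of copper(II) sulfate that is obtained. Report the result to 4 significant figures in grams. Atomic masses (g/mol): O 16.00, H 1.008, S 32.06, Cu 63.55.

839.9 g

M(H2O) = 2(1.008) + 16.00 = 18.016 g/mol.
M(CuSO4) = 63.55 + 32.06 + 4(16.00) = 159.61 g/mol.
n(H2O) = 474.00 g / 18.016 g/mol = 26.310 mol.
From the equation the H2O:CuSO4 mole ratio is 5:1, so n(CuSO4) = 26.310 × 1/5 = 5.2620 mol.
Mass of CuSO4 = 5.2620 mol × 159.61 g/mol = 839.87 g.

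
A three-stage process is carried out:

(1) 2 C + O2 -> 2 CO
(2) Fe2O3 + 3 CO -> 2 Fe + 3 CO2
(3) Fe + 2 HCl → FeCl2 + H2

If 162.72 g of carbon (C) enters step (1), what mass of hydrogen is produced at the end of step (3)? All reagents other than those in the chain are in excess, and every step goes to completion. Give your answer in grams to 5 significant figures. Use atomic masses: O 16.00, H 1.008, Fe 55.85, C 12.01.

M(C) = 12.01 g/mol.
M(H2) = 2(1.008) = 2.016 g/mol.
n(C) = 162.72 / 12.01 = 13.5487 mol.
Reaction (1): C→CO ratio 2:2 ⇒ n(CO) = 13.5487 mol.
Reaction (2): CO→Fe ratio 3:2 ⇒ n(Fe) = 9.03247 mol.
Reaction (3): Fe→H2 ratio 1:1 ⇒ n(H2) = 9.03247 mol.
Mass of H2 = 9.03247 × 2.016 = 18.2095 g.

18.209 g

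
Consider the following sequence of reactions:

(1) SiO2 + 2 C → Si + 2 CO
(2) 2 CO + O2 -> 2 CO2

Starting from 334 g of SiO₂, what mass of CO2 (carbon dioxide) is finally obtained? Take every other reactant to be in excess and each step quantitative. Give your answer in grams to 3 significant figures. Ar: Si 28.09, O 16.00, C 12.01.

489 g

M(SiO2) = 28.09 + 2(16.00) = 60.09 g/mol.
M(CO2) = 12.01 + 2(16.00) = 44.01 g/mol.
n(SiO2) = 334.0 / 60.09 = 5.558 mol.
Step 1 gives a 1:2 ratio of SiO2 to CO, so n(CO) = 11.12 mol.
In step 2 the CO:CO2 ratio is 2:2, so n(CO2) = 11.12 mol.
Mass of CO2 = 11.12 × 44.01 = 489.2 g.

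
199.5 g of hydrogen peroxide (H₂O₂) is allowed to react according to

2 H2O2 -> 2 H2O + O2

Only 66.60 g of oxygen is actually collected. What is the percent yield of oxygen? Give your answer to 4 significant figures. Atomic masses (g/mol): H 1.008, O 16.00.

M(H2O2) = 2(1.008) + 2(16.00) = 34.016 g/mol.
M(O2) = 2(16.00) = 32.00 g/mol.
n(H2O2) = 199.50 g / 34.016 g/mol = 5.8649 mol.
From the equation the H2O2:O2 mole ratio is 2:1, so n(O2) = 5.8649 × 1/2 = 2.9324 mol.
Mass of O2 = 2.9324 mol × 32.00 g/mol = 93.838 g.
This is the theoretical yield. Percent yield = 66.60 g / 93.838 g × 100% = 70.973%.

70.97 %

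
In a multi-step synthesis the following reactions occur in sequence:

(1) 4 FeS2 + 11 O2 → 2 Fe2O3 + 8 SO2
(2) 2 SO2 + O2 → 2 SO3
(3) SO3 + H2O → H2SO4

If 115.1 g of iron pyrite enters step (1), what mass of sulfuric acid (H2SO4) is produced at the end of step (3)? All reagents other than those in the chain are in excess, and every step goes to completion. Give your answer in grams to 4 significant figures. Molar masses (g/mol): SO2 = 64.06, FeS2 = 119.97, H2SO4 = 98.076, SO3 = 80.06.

188.2 g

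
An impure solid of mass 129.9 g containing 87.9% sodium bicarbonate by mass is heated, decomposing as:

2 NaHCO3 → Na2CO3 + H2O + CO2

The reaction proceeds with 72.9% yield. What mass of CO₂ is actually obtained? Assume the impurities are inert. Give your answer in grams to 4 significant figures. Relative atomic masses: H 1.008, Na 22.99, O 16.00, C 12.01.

21.80 g

Pure NaHCO3 available = 129.9 g × 0.879 = 114.18 g.
M(NaHCO3) = 22.99 + 1.008 + 12.01 + 3(16.00) = 84.008 g/mol.
M(CO2) = 12.01 + 2(16.00) = 44.01 g/mol.
n(NaHCO3) = 114.18 g / 84.008 g/mol = 1.3592 mol.
From the equation the NaHCO3:CO2 mole ratio is 2:1, so n(CO2) = 1.3592 × 1/2 = 0.67959 mol.
Mass of CO2 = 0.67959 mol × 44.01 g/mol = 29.909 g.
Actual mass collected = 29.909 g × 0.729 = 21.804 g.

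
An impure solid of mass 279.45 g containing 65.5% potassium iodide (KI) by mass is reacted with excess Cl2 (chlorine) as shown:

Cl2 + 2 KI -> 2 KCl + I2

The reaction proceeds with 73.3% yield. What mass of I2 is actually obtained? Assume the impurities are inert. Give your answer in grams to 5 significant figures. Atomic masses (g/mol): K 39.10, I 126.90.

102.57 g

Pure KI available = 279.45 g × 0.655 = 183.040 g.
M(KI) = 39.10 + 126.90 = 166.00 g/mol.
M(I2) = 2(126.90) = 253.80 g/mol.
n(KI) = 183.040 g / 166.00 g/mol = 1.10265 mol.
From the equation the KI:I2 mole ratio is 2:1, so n(I2) = 1.10265 × 1/2 = 0.551325 mol.
Mass of I2 = 0.551325 mol × 253.80 g/mol = 139.926 g.
Actual mass collected = 139.926 g × 0.733 = 102.566 g.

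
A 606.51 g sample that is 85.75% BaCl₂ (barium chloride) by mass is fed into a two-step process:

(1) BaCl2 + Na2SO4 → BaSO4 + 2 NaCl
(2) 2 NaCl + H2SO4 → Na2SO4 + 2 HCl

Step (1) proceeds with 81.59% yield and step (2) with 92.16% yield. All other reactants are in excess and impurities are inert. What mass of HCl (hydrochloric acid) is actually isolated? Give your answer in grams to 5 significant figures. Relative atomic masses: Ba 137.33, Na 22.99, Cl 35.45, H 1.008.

Pure BaCl2 = 606.51 × 0.8575 = 520.082 g.
M(BaCl2) = 137.33 + 2(35.45) = 208.23 g/mol.
M(HCl) = 1.008 + 35.45 = 36.458 g/mol.
n(BaCl2) = 520.082 / 208.23 = 2.49763 mol.
Step 1 (BaCl2:NaCl = 1:2): theoretical n(NaCl) = 4.99527 mol; at 81.59% yield, n(NaCl) = 4.07564 mol.
Step 2 (NaCl:HCl = 2:2): theoretical n(HCl) = 4.07564 mol, so theoretical mass = 4.07564 × 36.458 = 148.590 g.
At 92.16% yield, actual mass of HCl = 148.590 × 0.9216 = 136.940 g.

136.94 g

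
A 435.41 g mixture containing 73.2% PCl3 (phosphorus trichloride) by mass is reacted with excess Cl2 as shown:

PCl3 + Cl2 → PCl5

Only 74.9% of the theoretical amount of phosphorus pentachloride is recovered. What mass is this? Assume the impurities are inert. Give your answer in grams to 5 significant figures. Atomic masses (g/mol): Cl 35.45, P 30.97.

361.98 g

Pure PCl3 available = 435.41 g × 0.732 = 318.720 g.
M(PCl3) = 30.97 + 3(35.45) = 137.32 g/mol.
M(PCl5) = 30.97 + 5(35.45) = 208.22 g/mol.
n(PCl3) = 318.720 g / 137.32 g/mol = 2.32100 mol.
From the equation the PCl3:PCl5 mole ratio is 1:1, so n(PCl5) = 2.32100 × 1/1 = 2.32100 mol.
Mass of PCl5 = 2.32100 mol × 208.22 g/mol = 483.279 g.
Actual mass collected = 483.279 g × 0.749 = 361.976 g.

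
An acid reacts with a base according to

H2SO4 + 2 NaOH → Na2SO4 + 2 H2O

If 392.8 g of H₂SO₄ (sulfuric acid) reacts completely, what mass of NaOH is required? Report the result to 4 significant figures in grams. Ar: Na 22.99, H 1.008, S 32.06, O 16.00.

320.4 g

M(H2SO4) = 2(1.008) + 32.06 + 4(16.00) = 98.076 g/mol.
M(NaOH) = 22.99 + 16.00 + 1.008 = 39.998 g/mol.
n(H2SO4) = 392.80 g / 98.076 g/mol = 4.0051 mol.
From the equation the H2SO4:NaOH mole ratio is 1:2, so n(NaOH) = 4.0051 × 2/1 = 8.0101 mol.
Mass of NaOH = 8.0101 mol × 39.998 g/mol = 320.39 g.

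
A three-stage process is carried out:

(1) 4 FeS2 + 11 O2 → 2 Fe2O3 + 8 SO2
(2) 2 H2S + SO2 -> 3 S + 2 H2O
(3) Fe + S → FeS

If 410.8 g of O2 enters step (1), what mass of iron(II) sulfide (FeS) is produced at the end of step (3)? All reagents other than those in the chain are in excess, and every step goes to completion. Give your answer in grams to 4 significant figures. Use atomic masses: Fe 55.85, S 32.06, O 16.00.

2462 g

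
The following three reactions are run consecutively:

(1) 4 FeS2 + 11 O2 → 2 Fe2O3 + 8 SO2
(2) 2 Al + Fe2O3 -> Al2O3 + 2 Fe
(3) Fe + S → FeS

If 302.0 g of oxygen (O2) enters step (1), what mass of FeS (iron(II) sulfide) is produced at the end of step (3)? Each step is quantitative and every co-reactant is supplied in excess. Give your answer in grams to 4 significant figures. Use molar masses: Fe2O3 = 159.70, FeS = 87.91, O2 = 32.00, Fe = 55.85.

301.7 g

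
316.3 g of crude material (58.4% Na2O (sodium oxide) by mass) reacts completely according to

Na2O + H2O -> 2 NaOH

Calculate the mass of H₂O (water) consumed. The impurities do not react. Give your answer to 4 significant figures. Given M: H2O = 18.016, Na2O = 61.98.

Mass of pure Na2O = 316.3 g × 0.584 = 184.72 g.
n(Na2O) = 184.72 g / 61.98 g/mol = 2.9803 mol.
From the equation the Na2O:H2O mole ratio is 1:1, so n(H2O) = 2.9803 × 1/1 = 2.9803 mol.
Mass of H2O = 2.9803 mol × 18.016 g/mol = 53.693 g.

53.69 g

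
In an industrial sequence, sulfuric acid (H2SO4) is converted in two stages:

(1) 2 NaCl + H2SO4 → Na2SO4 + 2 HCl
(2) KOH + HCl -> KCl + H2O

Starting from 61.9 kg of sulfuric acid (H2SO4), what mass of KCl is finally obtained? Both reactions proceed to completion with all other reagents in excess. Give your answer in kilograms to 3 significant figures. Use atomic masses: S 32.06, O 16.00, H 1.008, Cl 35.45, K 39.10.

94.1 kg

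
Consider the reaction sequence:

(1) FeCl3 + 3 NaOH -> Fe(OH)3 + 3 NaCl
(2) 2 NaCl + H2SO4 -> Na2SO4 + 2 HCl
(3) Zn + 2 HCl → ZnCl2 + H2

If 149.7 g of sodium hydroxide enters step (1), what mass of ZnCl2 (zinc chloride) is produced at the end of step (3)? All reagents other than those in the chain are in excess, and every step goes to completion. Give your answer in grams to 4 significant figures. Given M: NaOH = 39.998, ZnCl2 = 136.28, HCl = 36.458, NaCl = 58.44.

255.0 g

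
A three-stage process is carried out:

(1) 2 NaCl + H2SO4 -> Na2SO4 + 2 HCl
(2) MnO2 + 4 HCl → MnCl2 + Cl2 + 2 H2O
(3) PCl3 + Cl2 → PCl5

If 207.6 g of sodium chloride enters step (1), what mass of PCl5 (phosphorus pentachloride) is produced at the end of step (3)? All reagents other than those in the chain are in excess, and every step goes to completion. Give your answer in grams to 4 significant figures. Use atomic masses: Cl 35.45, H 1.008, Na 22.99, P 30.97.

M(NaCl) = 22.99 + 35.45 = 58.44 g/mol.
M(PCl5) = 30.97 + 5(35.45) = 208.22 g/mol.
n(NaCl) = 207.6 / 58.44 = 3.5524 mol.
Reaction (1): NaCl→HCl ratio 2:2 ⇒ n(HCl) = 3.5524 mol.
Reaction (2): HCl→Cl2 ratio 4:1 ⇒ n(Cl2) = 0.88809 mol.
Reaction (3): Cl2→PCl5 ratio 1:1 ⇒ n(PCl5) = 0.88809 mol.
Mass of PCl5 = 0.88809 × 208.22 = 184.92 g.

184.9 g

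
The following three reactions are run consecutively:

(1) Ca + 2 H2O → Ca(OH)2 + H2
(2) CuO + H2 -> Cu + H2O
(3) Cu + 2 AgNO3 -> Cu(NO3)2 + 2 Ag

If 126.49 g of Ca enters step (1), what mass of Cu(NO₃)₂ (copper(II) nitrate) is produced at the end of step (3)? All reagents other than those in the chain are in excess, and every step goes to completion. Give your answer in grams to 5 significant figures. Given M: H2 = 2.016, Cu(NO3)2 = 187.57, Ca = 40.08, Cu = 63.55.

n(Ca) = 126.49 / 40.08 = 3.15594 mol.
Reaction (1): Ca→H2 ratio 1:1 ⇒ n(H2) = 3.15594 mol.
Reaction (2): H2→Cu ratio 1:1 ⇒ n(Cu) = 3.15594 mol.
Reaction (3): Cu→Cu(NO3)2 ratio 1:1 ⇒ n(Cu(NO3)2) = 3.15594 mol.
Mass of Cu(NO3)2 = 3.15594 × 187.57 = 591.959 g.

591.96 g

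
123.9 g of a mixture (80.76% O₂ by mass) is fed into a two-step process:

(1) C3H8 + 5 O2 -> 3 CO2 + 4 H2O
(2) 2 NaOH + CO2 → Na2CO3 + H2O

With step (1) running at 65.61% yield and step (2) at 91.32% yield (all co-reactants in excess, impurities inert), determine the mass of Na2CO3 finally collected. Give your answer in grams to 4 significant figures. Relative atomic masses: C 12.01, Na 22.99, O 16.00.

Pure O2 = 123.9 × 0.8076 = 100.06 g.
M(O2) = 2(16.00) = 32.00 g/mol.
M(Na2CO3) = 2(22.99) + 12.01 + 3(16.00) = 105.99 g/mol.
n(O2) = 100.06 / 32.00 = 3.1269 mol.
Step 1 (O2:CO2 = 5:3): theoretical n(CO2) = 1.8762 mol; at 65.61% yield, n(CO2) = 1.2309 mol.
Step 2 (CO2:Na2CO3 = 1:1): theoretical n(Na2CO3) = 1.2309 mol, so theoretical mass = 1.2309 × 105.99 = 130.47 g.
At 91.32% yield, actual mass of Na2CO3 = 130.47 × 0.9132 = 119.14 g.

119.1 g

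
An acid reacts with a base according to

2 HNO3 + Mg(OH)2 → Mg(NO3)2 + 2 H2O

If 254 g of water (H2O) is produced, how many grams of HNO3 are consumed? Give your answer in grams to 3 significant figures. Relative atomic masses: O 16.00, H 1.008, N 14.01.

888 g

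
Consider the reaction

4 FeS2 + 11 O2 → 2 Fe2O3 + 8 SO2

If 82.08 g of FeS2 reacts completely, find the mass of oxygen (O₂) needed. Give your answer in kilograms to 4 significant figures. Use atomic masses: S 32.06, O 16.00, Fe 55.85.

0.06021 kg

M(FeS2) = 55.85 + 2(32.06) = 119.97 g/mol.
M(O2) = 2(16.00) = 32.00 g/mol.
n(FeS2) = 82.080 g / 119.97 g/mol = 0.68417 mol.
From the equation the FeS2:O2 mole ratio is 4:11, so n(O2) = 0.68417 × 11/4 = 1.8815 mol.
Mass of O2 = 1.8815 mol × 32.00 g/mol = 60.207 g.
Converting to kg: 60.207 g = 0.06021 kg.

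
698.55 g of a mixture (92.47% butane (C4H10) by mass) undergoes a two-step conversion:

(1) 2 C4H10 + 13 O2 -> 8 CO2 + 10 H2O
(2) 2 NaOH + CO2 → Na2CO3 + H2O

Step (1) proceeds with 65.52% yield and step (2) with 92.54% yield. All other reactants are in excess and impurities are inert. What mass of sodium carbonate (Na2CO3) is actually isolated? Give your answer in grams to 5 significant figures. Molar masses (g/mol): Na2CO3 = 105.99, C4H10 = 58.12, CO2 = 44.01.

2856.9 g

Pure C4H10 = 698.55 × 0.9247 = 645.949 g.
n(C4H10) = 645.949 / 58.12 = 11.1141 mol.
Step 1 (C4H10:CO2 = 2:8): theoretical n(CO2) = 44.4562 mol; at 65.52% yield, n(CO2) = 29.1277 mol.
Step 2 (CO2:Na2CO3 = 1:1): theoretical n(Na2CO3) = 29.1277 mol, so theoretical mass = 29.1277 × 105.99 = 3087.25 g.
At 92.54% yield, actual mass of Na2CO3 = 3087.25 × 0.9254 = 2856.94 g.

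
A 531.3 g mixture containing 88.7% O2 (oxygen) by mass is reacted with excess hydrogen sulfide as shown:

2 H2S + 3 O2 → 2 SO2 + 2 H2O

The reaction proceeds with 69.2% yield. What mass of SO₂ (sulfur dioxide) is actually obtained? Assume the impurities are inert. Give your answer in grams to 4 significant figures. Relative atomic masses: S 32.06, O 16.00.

Pure O2 available = 531.3 g × 0.887 = 471.26 g.
M(O2) = 2(16.00) = 32.00 g/mol.
M(SO2) = 32.06 + 2(16.00) = 64.06 g/mol.
n(O2) = 471.26 g / 32.00 g/mol = 14.727 mol.
From the equation the O2:SO2 mole ratio is 3:2, so n(SO2) = 14.727 × 2/3 = 9.8180 mol.
Mass of SO2 = 9.8180 mol × 64.06 g/mol = 628.94 g.
Actual mass collected = 628.94 g × 0.692 = 435.23 g.

435.2 g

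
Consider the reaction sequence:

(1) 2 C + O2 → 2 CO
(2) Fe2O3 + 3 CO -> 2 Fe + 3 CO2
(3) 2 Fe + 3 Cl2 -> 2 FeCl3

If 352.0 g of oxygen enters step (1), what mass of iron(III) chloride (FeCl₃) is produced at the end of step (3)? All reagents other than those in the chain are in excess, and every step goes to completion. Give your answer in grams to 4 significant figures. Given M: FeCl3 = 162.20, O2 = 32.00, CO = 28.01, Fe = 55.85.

n(O2) = 352.0 / 32.00 = 11.000 mol.
Reaction (1): O2→CO ratio 1:2 ⇒ n(CO) = 22.000 mol.
Reaction (2): CO→Fe ratio 3:2 ⇒ n(Fe) = 14.667 mol.
Reaction (3): Fe→FeCl3 ratio 2:2 ⇒ n(FeCl3) = 14.667 mol.
Mass of FeCl3 = 14.667 × 162.20 = 2378.9 g.

2379 g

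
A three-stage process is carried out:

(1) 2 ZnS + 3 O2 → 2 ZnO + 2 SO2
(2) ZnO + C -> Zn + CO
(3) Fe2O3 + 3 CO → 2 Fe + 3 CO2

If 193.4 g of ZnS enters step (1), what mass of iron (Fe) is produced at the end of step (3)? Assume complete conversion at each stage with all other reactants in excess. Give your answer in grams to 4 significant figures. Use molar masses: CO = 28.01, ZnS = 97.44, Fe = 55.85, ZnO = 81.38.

73.90 g

n(ZnS) = 193.4 / 97.44 = 1.9848 mol.
Reaction (1): ZnS→ZnO ratio 2:2 ⇒ n(ZnO) = 1.9848 mol.
Reaction (2): ZnO→CO ratio 1:1 ⇒ n(CO) = 1.9848 mol.
Reaction (3): CO→Fe ratio 3:2 ⇒ n(Fe) = 1.3232 mol.
Mass of Fe = 1.3232 × 55.85 = 73.901 g.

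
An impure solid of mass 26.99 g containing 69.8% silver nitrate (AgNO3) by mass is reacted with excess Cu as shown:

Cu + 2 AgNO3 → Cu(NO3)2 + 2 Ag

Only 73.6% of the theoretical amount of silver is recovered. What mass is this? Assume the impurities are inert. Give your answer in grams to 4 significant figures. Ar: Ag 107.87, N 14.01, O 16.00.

Pure AgNO3 available = 26.99 g × 0.698 = 18.839 g.
M(AgNO3) = 107.87 + 14.01 + 3(16.00) = 169.88 g/mol.
M(Ag) = 107.87 g/mol.
n(AgNO3) = 18.839 g / 169.88 g/mol = 0.11090 mol.
From the equation the AgNO3:Ag mole ratio is 2:2, so n(Ag) = 0.11090 × 2/2 = 0.11090 mol.
Mass of Ag = 0.11090 mol × 107.87 g/mol = 11.962 g.
Actual mass collected = 11.962 g × 0.736 = 8.8043 g.

8.804 g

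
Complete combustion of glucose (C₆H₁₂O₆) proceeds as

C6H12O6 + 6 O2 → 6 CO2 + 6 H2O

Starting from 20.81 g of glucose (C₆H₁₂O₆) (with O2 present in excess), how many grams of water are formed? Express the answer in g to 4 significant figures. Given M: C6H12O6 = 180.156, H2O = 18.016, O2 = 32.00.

12.49 g

n(C6H12O6) = 20.810 g / 180.156 g/mol = 0.11551 mol.
From the equation the C6H12O6:H2O mole ratio is 1:6, so n(H2O) = 0.11551 × 6/1 = 0.69307 mol.
Mass of H2O = 0.69307 mol × 18.016 g/mol = 12.486 g.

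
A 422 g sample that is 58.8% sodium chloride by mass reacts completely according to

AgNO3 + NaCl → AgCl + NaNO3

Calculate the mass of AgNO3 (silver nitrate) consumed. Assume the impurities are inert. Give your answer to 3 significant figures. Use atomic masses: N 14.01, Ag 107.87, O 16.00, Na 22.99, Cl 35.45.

Mass of pure NaCl = 422 g × 0.588 = 248.1 g.
M(NaCl) = 22.99 + 35.45 = 58.44 g/mol.
M(AgNO3) = 107.87 + 14.01 + 3(16.00) = 169.88 g/mol.
n(NaCl) = 248.1 g / 58.44 g/mol = 4.246 mol.
From the equation the NaCl:AgNO3 mole ratio is 1:1, so n(AgNO3) = 4.246 × 1/1 = 4.246 mol.
Mass of AgNO3 = 4.246 mol × 169.88 g/mol = 721.3 g.

721 g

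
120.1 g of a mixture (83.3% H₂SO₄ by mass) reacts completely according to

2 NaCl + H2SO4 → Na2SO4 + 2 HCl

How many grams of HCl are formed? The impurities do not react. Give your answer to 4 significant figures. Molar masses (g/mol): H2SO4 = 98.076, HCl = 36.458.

74.38 g

Mass of pure H2SO4 = 120.1 g × 0.833 = 100.04 g.
n(H2SO4) = 100.04 g / 98.076 g/mol = 1.0201 mol.
From the equation the H2SO4:HCl mole ratio is 1:2, so n(HCl) = 1.0201 × 2/1 = 2.0401 mol.
Mass of HCl = 2.0401 mol × 36.458 g/mol = 74.379 g.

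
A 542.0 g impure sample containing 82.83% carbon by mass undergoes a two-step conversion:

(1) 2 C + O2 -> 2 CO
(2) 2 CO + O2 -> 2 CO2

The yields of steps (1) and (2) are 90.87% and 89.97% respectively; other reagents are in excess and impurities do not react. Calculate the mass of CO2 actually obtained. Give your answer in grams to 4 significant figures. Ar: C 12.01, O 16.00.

1345 g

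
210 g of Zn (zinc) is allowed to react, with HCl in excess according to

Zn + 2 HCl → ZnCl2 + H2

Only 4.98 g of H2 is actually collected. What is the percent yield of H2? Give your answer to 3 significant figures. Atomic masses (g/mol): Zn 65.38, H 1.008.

76.9 %

M(Zn) = 65.38 g/mol.
M(H2) = 2(1.008) = 2.016 g/mol.
n(Zn) = 210.0 g / 65.38 g/mol = 3.212 mol.
From the equation the Zn:H2 mole ratio is 1:1, so n(H2) = 3.212 × 1/1 = 3.212 mol.
Mass of H2 = 3.212 mol × 2.016 g/mol = 6.475 g.
This is the theoretical yield. Percent yield = 4.98 g / 6.475 g × 100% = 76.91%.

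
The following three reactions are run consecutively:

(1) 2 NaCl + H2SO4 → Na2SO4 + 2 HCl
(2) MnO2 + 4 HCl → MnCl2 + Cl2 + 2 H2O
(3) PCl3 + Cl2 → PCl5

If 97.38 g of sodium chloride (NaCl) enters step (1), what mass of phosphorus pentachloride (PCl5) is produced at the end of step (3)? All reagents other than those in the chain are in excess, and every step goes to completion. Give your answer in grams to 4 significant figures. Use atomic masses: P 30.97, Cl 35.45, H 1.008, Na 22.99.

M(NaCl) = 22.99 + 35.45 = 58.44 g/mol.
M(PCl5) = 30.97 + 5(35.45) = 208.22 g/mol.
n(NaCl) = 97.38 / 58.44 = 1.6663 mol.
Reaction (1): NaCl→HCl ratio 2:2 ⇒ n(HCl) = 1.6663 mol.
Reaction (2): HCl→Cl2 ratio 4:1 ⇒ n(Cl2) = 0.41658 mol.
Reaction (3): Cl2→PCl5 ratio 1:1 ⇒ n(PCl5) = 0.41658 mol.
Mass of PCl5 = 0.41658 × 208.22 = 86.741 g.

86.74 g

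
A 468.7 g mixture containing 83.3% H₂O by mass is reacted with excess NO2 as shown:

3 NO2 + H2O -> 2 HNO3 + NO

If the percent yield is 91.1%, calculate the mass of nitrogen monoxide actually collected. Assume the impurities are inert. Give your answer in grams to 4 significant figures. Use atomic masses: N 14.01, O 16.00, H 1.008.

592.5 g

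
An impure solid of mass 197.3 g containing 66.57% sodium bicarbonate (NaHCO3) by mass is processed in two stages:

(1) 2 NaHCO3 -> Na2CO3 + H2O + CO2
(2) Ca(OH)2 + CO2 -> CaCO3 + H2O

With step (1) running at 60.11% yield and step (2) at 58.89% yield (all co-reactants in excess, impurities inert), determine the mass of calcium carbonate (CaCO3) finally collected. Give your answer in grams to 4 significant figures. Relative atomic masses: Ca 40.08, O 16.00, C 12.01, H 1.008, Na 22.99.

27.70 g

Pure NaHCO3 = 197.3 × 0.6657 = 131.34 g.
M(NaHCO3) = 22.99 + 1.008 + 12.01 + 3(16.00) = 84.008 g/mol.
M(CaCO3) = 40.08 + 12.01 + 3(16.00) = 100.09 g/mol.
n(NaHCO3) = 131.34 / 84.008 = 1.5635 mol.
Step 1 (NaHCO3:CO2 = 2:1): theoretical n(CO2) = 0.78173 mol; at 60.11% yield, n(CO2) = 0.46990 mol.
Step 2 (CO2:CaCO3 = 1:1): theoretical n(CaCO3) = 0.46990 mol, so theoretical mass = 0.46990 × 100.09 = 47.032 g.
At 58.89% yield, actual mass of CaCO3 = 47.032 × 0.5889 = 27.697 g.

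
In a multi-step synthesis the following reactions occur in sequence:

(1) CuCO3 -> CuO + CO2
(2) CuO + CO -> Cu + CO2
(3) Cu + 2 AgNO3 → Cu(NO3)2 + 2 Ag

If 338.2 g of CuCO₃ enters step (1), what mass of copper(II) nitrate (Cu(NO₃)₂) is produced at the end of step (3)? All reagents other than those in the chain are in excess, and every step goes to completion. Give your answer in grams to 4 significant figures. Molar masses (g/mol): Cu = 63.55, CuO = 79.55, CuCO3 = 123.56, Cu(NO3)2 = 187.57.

n(CuCO3) = 338.2 / 123.56 = 2.7371 mol.
Reaction (1): CuCO3→CuO ratio 1:1 ⇒ n(CuO) = 2.7371 mol.
Reaction (2): CuO→Cu ratio 1:1 ⇒ n(Cu) = 2.7371 mol.
Reaction (3): Cu→Cu(NO3)2 ratio 1:1 ⇒ n(Cu(NO3)2) = 2.7371 mol.
Mass of Cu(NO3)2 = 2.7371 × 187.57 = 513.40 g.

513.4 g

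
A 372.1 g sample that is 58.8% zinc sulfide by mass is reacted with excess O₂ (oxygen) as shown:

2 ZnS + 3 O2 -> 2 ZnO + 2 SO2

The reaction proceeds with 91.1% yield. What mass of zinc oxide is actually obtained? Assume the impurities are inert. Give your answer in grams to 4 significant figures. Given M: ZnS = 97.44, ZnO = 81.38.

Pure ZnS available = 372.1 g × 0.588 = 218.79 g.
n(ZnS) = 218.79 g / 97.44 g/mol = 2.2454 mol.
From the equation the ZnS:ZnO mole ratio is 2:2, so n(ZnO) = 2.2454 × 2/2 = 2.2454 mol.
Mass of ZnO = 2.2454 mol × 81.38 g/mol = 182.73 g.
Actual mass collected = 182.73 g × 0.911 = 166.47 g.

166.5 g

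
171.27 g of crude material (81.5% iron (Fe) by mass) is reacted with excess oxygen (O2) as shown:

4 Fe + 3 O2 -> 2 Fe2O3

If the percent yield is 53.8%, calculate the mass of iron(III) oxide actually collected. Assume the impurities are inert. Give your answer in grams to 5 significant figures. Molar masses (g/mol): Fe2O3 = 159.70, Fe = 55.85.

Pure Fe available = 171.27 g × 0.815 = 139.585 g.
n(Fe) = 139.585 g / 55.85 g/mol = 2.49928 mol.
From the equation the Fe:Fe2O3 mole ratio is 4:2, so n(Fe2O3) = 2.49928 × 2/4 = 1.24964 mol.
Mass of Fe2O3 = 1.24964 mol × 159.70 g/mol = 199.568 g.
Actual mass collected = 199.568 g × 0.538 = 107.368 g.

107.37 g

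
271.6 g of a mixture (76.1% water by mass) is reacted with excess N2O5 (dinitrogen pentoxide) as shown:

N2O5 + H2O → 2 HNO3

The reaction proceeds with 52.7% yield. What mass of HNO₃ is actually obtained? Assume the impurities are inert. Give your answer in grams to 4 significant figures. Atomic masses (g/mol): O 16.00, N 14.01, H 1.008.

Pure H2O available = 271.6 g × 0.761 = 206.69 g.
M(H2O) = 2(1.008) + 16.00 = 18.016 g/mol.
M(HNO3) = 1.008 + 14.01 + 3(16.00) = 63.018 g/mol.
n(H2O) = 206.69 g / 18.016 g/mol = 11.472 mol.
From the equation the H2O:HNO3 mole ratio is 1:2, so n(HNO3) = 11.472 × 2/1 = 22.945 mol.
Mass of HNO3 = 22.945 mol × 63.018 g/mol = 1445.9 g.
Actual mass collected = 1445.9 g × 0.527 = 762.01 g.

762.0 g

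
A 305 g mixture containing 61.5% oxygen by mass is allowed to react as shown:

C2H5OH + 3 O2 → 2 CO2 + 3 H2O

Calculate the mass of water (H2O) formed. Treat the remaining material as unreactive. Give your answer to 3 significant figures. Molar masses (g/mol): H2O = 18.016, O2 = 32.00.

106 g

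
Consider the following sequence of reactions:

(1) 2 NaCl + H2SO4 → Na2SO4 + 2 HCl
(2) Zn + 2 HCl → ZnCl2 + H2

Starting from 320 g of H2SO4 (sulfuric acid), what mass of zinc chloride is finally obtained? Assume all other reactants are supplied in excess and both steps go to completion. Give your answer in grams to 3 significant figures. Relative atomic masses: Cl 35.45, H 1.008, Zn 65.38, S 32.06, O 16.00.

M(H2SO4) = 2(1.008) + 32.06 + 4(16.00) = 98.076 g/mol.
M(ZnCl2) = 65.38 + 2(35.45) = 136.28 g/mol.
n(H2SO4) = 320.0 / 98.076 = 3.263 mol.
Step 1 gives a 1:2 ratio of H2SO4 to HCl, so n(HCl) = 6.526 mol.
In step 2 the HCl:ZnCl2 ratio is 2:1, so n(ZnCl2) = 3.263 mol.
Mass of ZnCl2 = 3.263 × 136.28 = 444.7 g.

445 g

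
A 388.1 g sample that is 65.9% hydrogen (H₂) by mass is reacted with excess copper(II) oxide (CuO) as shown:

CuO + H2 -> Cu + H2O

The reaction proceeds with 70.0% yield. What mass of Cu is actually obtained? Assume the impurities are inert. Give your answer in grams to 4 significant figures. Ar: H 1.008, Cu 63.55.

5644 g

Pure H2 available = 388.1 g × 0.659 = 255.76 g.
M(H2) = 2(1.008) = 2.016 g/mol.
M(Cu) = 63.55 g/mol.
n(H2) = 255.76 g / 2.016 g/mol = 126.86 mol.
From the equation the H2:Cu mole ratio is 1:1, so n(Cu) = 126.86 × 1/1 = 126.86 mol.
Mass of Cu = 126.86 mol × 63.55 g/mol = 8062.2 g.
Actual mass collected = 8062.2 g × 0.700 = 5643.5 g.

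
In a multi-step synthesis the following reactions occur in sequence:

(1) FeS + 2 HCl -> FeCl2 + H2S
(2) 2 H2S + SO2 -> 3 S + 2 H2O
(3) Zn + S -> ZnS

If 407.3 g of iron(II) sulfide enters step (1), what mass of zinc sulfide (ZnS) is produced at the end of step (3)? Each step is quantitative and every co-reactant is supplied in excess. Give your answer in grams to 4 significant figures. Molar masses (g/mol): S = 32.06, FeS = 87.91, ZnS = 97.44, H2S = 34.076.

677.2 g

n(FeS) = 407.3 / 87.91 = 4.6331 mol.
Reaction (1): FeS→H2S ratio 1:1 ⇒ n(H2S) = 4.6331 mol.
Reaction (2): H2S→S ratio 2:3 ⇒ n(S) = 6.9497 mol.
Reaction (3): S→ZnS ratio 1:1 ⇒ n(ZnS) = 6.9497 mol.
Mass of ZnS = 6.9497 × 97.44 = 677.18 g.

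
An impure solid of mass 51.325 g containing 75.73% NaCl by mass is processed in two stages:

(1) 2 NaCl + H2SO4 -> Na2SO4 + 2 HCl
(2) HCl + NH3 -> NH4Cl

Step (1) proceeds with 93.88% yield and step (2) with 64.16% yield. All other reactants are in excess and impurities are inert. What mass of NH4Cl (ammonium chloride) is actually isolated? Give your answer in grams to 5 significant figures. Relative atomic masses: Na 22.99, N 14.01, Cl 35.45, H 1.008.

Pure NaCl = 51.325 × 0.7573 = 38.8684 g.
M(NaCl) = 22.99 + 35.45 = 58.44 g/mol.
M(NH4Cl) = 14.01 + 4(1.008) + 35.45 = 53.492 g/mol.
n(NaCl) = 38.8684 / 58.44 = 0.665100 mol.
Step 1 (NaCl:HCl = 2:2): theoretical n(HCl) = 0.665100 mol; at 93.88% yield, n(HCl) = 0.624396 mol.
Step 2 (HCl:NH4Cl = 1:1): theoretical n(NH4Cl) = 0.624396 mol, so theoretical mass = 0.624396 × 53.492 = 33.4002 g.
At 64.16% yield, actual mass of NH4Cl = 33.4002 × 0.6416 = 21.4295 g.

21.430 g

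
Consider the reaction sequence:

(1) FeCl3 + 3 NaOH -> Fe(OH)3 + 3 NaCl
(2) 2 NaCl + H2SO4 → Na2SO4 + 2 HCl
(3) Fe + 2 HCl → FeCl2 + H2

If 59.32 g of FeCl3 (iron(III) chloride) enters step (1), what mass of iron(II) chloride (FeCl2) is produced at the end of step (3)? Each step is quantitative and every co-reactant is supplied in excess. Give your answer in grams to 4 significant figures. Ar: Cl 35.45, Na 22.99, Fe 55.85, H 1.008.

69.53 g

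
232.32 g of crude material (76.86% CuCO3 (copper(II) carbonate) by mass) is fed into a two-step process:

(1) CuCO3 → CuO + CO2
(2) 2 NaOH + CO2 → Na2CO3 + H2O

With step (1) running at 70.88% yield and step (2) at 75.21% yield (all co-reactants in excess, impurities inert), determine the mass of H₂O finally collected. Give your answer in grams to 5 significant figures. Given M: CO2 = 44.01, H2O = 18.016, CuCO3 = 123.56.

13.879 g

Pure CuCO3 = 232.32 × 0.7686 = 178.561 g.
n(CuCO3) = 178.561 / 123.56 = 1.44514 mol.
Step 1 (CuCO3:CO2 = 1:1): theoretical n(CO2) = 1.44514 mol; at 70.88% yield, n(CO2) = 1.02431 mol.
Step 2 (CO2:H2O = 1:1): theoretical n(H2O) = 1.02431 mol, so theoretical mass = 1.02431 × 18.016 = 18.4540 g.
At 75.21% yield, actual mass of H2O = 18.4540 × 0.7521 = 13.8793 g.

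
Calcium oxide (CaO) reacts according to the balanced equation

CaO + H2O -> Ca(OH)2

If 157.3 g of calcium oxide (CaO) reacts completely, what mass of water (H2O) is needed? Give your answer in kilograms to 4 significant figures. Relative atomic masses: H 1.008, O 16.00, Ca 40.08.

M(CaO) = 40.08 + 16.00 = 56.08 g/mol.
M(H2O) = 2(1.008) + 16.00 = 18.016 g/mol.
n(CaO) = 157.30 g / 56.08 g/mol = 2.8049 mol.
From the equation the CaO:H2O mole ratio is 1:1, so n(H2O) = 2.8049 × 1/1 = 2.8049 mol.
Mass of H2O = 2.8049 mol × 18.016 g/mol = 50.533 g.
Converting to kg: 50.533 g = 0.05053 kg.

0.05053 kg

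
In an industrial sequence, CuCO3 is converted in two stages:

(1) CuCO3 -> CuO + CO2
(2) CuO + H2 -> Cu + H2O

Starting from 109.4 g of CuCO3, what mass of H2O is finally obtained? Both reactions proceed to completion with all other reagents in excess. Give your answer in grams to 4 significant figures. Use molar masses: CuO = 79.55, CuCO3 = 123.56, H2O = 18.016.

15.95 g

n(CuCO3) = 109.40 / 123.56 = 0.88540 mol.
Step 1 gives a 1:1 ratio of CuCO3 to CuO, so n(CuO) = 0.88540 mol.
In step 2 the CuO:H2O ratio is 1:1, so n(H2O) = 0.88540 mol.
Mass of H2O = 0.88540 × 18.016 = 15.951 g.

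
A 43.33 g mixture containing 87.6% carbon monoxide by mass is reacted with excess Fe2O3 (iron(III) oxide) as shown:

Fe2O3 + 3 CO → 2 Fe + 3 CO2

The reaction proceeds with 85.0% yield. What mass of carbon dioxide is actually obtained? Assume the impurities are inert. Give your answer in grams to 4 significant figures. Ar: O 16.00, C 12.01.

50.69 g

Pure CO available = 43.33 g × 0.876 = 37.957 g.
M(CO) = 12.01 + 16.00 = 28.01 g/mol.
M(CO2) = 12.01 + 2(16.00) = 44.01 g/mol.
n(CO) = 37.957 g / 28.01 g/mol = 1.3551 mol.
From the equation the CO:CO2 mole ratio is 3:3, so n(CO2) = 1.3551 × 3/3 = 1.3551 mol.
Mass of CO2 = 1.3551 mol × 44.01 g/mol = 59.639 g.
Actual mass collected = 59.639 g × 0.850 = 50.693 g.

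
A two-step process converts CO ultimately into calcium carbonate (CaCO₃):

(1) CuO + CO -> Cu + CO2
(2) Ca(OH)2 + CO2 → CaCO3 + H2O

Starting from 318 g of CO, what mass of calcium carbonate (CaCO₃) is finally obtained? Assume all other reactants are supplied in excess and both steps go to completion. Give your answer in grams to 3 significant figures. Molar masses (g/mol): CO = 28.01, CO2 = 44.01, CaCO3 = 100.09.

n(CO) = 318.0 / 28.01 = 11.35 mol.
Step 1 gives a 1:1 ratio of CO to CO2, so n(CO2) = 11.35 mol.
In step 2 the CO2:CaCO3 ratio is 1:1, so n(CaCO3) = 11.35 mol.
Mass of CaCO3 = 11.35 × 100.09 = 1136 g.

1140 g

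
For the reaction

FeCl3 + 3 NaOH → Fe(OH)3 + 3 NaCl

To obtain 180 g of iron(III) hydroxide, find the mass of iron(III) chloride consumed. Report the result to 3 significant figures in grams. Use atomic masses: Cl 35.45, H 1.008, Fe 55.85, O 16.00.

273 g

M(Fe(OH)3) = 55.85 + 3(16.00) + 3(1.008) = 106.874 g/mol.
M(FeCl3) = 55.85 + 3(35.45) = 162.20 g/mol.
n(Fe(OH)3) = 180.0 g / 106.874 g/mol = 1.684 mol.
From the equation the Fe(OH)3:FeCl3 mole ratio is 1:1, so n(FeCl3) = 1.684 × 1/1 = 1.684 mol.
Mass of FeCl3 = 1.684 mol × 162.20 g/mol = 273.2 g.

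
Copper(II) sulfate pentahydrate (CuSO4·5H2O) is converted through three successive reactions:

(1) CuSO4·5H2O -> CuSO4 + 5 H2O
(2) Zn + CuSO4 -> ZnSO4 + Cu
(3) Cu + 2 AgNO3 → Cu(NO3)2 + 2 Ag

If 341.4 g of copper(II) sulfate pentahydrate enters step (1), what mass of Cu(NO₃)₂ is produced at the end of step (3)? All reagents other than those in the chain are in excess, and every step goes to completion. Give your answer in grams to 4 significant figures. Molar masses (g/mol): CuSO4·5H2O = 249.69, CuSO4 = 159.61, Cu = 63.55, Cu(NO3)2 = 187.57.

n(CuSO4·5H2O) = 341.4 / 249.69 = 1.3673 mol.
Reaction (1): CuSO4·5H2O→CuSO4 ratio 1:1 ⇒ n(CuSO4) = 1.3673 mol.
Reaction (2): CuSO4→Cu ratio 1:1 ⇒ n(Cu) = 1.3673 mol.
Reaction (3): Cu→Cu(NO3)2 ratio 1:1 ⇒ n(Cu(NO3)2) = 1.3673 mol.
Mass of Cu(NO3)2 = 1.3673 × 187.57 = 256.46 g.

256.5 g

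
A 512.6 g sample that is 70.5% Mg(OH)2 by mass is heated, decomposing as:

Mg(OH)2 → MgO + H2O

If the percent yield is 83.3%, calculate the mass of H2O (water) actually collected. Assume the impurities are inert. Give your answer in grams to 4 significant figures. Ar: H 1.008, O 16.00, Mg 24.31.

92.98 g

Pure Mg(OH)2 available = 512.6 g × 0.705 = 361.38 g.
M(Mg(OH)2) = 24.31 + 2(16.00) + 2(1.008) = 58.326 g/mol.
M(H2O) = 2(1.008) + 16.00 = 18.016 g/mol.
n(Mg(OH)2) = 361.38 g / 58.326 g/mol = 6.1959 mol.
From the equation the Mg(OH)2:H2O mole ratio is 1:1, so n(H2O) = 6.1959 × 1/1 = 6.1959 mol.
Mass of H2O = 6.1959 mol × 18.016 g/mol = 111.63 g.
Actual mass collected = 111.63 g × 0.833 = 92.984 g.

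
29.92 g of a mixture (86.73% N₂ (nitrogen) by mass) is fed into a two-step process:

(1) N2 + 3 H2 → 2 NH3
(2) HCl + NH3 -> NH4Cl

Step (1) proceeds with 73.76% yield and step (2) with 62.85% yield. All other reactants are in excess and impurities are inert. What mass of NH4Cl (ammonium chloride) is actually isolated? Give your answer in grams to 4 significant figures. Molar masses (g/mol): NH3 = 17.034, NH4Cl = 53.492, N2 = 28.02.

Pure N2 = 29.92 × 0.8673 = 25.950 g.
n(N2) = 25.950 / 28.02 = 0.92611 mol.
Step 1 (N2:NH3 = 1:2): theoretical n(NH3) = 1.8522 mol; at 73.76% yield, n(NH3) = 1.3662 mol.
Step 2 (NH3:NH4Cl = 1:1): theoretical n(NH4Cl) = 1.3662 mol, so theoretical mass = 1.3662 × 53.492 = 73.081 g.
At 62.85% yield, actual mass of NH4Cl = 73.081 × 0.6285 = 45.931 g.

45.93 g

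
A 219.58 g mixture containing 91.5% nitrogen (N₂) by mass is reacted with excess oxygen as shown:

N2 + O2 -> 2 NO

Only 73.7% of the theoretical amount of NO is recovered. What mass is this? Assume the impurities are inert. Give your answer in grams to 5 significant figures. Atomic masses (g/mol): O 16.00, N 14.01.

317.18 g

Pure N2 available = 219.58 g × 0.915 = 200.916 g.
M(N2) = 2(14.01) = 28.02 g/mol.
M(NO) = 14.01 + 16.00 = 30.01 g/mol.
n(N2) = 200.916 g / 28.02 g/mol = 7.17044 mol.
From the equation the N2:NO mole ratio is 1:2, so n(NO) = 7.17044 × 2/1 = 14.3409 mol.
Mass of NO = 14.3409 mol × 30.01 g/mol = 430.370 g.
Actual mass collected = 430.370 g × 0.737 = 317.183 g.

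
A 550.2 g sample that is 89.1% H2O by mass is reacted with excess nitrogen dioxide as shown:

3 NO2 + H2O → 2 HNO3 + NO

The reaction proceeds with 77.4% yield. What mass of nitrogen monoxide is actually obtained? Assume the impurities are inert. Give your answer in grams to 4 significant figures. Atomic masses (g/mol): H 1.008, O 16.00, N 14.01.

Pure H2O available = 550.2 g × 0.891 = 490.23 g.
M(H2O) = 2(1.008) + 16.00 = 18.016 g/mol.
M(NO) = 14.01 + 16.00 = 30.01 g/mol.
n(H2O) = 490.23 g / 18.016 g/mol = 27.211 mol.
From the equation the H2O:NO mole ratio is 1:1, so n(NO) = 27.211 × 1/1 = 27.211 mol.
Mass of NO = 27.211 mol × 30.01 g/mol = 816.59 g.
Actual mass collected = 816.59 g × 0.774 = 632.04 g.

632.0 g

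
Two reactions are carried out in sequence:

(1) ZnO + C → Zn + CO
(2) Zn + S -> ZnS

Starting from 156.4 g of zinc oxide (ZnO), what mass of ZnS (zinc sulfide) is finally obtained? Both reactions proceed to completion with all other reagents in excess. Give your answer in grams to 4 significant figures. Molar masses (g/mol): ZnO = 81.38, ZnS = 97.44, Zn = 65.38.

187.3 g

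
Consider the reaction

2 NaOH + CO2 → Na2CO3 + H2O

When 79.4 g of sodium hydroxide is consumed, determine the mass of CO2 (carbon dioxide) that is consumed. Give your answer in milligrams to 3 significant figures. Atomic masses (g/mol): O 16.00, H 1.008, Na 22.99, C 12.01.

43700 mg

M(NaOH) = 22.99 + 16.00 + 1.008 = 39.998 g/mol.
M(CO2) = 12.01 + 2(16.00) = 44.01 g/mol.
n(NaOH) = 79.40 g / 39.998 g/mol = 1.985 mol.
From the equation the NaOH:CO2 mole ratio is 2:1, so n(CO2) = 1.985 × 1/2 = 0.9925 mol.
Mass of CO2 = 0.9925 mol × 44.01 g/mol = 43.68 g.
Converting to mg: 43.68 g = 43700 mg.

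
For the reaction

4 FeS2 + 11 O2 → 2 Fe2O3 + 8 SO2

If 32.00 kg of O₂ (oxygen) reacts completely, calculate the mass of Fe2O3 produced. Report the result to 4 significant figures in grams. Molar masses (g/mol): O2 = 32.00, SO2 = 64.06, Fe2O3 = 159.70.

Convert: 32.00 kg = 32000 g.
n(O2) = 32000 g / 32.00 g/mol = 1000.0 mol.
From the equation the O2:Fe2O3 mole ratio is 11:2, so n(Fe2O3) = 1000.0 × 2/11 = 181.82 mol.
Mass of Fe2O3 = 181.82 mol × 159.70 g/mol = 29036 g.

29040 g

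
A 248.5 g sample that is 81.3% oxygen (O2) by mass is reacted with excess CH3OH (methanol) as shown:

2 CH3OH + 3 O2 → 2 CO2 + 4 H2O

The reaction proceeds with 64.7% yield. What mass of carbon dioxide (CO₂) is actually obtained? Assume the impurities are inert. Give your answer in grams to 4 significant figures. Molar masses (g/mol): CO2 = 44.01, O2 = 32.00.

119.8 g

Pure O2 available = 248.5 g × 0.813 = 202.03 g.
n(O2) = 202.03 g / 32.00 g/mol = 6.3135 mol.
From the equation the O2:CO2 mole ratio is 3:2, so n(CO2) = 6.3135 × 2/3 = 4.2090 mol.
Mass of CO2 = 4.2090 mol × 44.01 g/mol = 185.24 g.
Actual mass collected = 185.24 g × 0.647 = 119.85 g.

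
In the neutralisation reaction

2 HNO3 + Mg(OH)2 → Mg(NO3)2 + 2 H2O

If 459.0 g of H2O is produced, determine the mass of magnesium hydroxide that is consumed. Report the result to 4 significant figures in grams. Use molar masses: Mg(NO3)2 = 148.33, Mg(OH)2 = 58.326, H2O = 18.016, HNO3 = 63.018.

n(H2O) = 459.00 g / 18.016 g/mol = 25.477 mol.
From the equation the H2O:Mg(OH)2 mole ratio is 2:1, so n(Mg(OH)2) = 25.477 × 1/2 = 12.739 mol.
Mass of Mg(OH)2 = 12.739 mol × 58.326 g/mol = 743.00 g.

743.0 g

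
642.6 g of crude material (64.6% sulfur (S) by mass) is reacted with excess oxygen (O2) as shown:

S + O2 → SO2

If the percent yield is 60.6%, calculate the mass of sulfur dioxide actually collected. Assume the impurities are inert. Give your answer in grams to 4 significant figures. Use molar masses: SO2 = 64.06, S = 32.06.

Pure S available = 642.6 g × 0.646 = 415.12 g.
n(S) = 415.12 g / 32.06 g/mol = 12.948 mol.
From the equation the S:SO2 mole ratio is 1:1, so n(SO2) = 12.948 × 1/1 = 12.948 mol.
Mass of SO2 = 12.948 mol × 64.06 g/mol = 829.46 g.
Actual mass collected = 829.46 g × 0.606 = 502.65 g.

502.7 g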